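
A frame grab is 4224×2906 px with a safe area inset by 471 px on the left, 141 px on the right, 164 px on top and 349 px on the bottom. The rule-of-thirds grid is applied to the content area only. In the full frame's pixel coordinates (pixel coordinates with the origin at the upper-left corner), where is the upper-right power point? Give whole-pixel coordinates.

x = 2879 px, y = 962 px

Content width = 4224 − 471 − 141 = 3612 px; content height = 2906 − 164 − 349 = 2393 px.
Upper-right is two-thirds across and one-third down within the content area.
x = 471 + 2 × 3612/3 = 471 + 2408.00 ≈ 2879
y = 164 + 1 × 2393/3 = 164 + 797.67 ≈ 962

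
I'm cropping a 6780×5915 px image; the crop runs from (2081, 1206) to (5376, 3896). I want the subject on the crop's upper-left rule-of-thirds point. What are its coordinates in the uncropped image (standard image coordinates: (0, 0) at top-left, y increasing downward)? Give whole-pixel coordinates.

(3179, 2103)

Crop width = 5376 − 2081 = 3295 px; one third is 1098.33 px.
Crop height = 3896 − 1206 = 2690 px; one third is 896.67 px.
The upper-left point is one-third across and one-third down within the crop:
x = 2081 + 1 × 1098.33 ≈ 3179; y = 1206 + 1 × 896.67 ≈ 2103.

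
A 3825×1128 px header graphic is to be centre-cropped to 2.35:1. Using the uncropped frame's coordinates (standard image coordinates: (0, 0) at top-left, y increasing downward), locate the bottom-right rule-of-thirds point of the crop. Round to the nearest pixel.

x = 2354 px, y = 752 px

3825/1128 > 2.35/1, so the 2.35:1 crop keeps the full height 1128 and trims width to 1128 × 2.35/1 = 2650.80 px.
Left offset = (3825 − 2650.80)/2 = 587.10 px; top offset = 0.
Bottom-right is two-thirds across and two-thirds down within the crop:
x = 587.10 + 2 × 2650.80/3 ≈ 2354; y = 0.00 + 2 × 1128.00/3 ≈ 752.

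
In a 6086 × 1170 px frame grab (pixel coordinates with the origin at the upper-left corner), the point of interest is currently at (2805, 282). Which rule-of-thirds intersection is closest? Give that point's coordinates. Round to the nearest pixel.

Third lines: x ∈ {2029, 4057}, y ∈ {390, 780}.
2805 is closer to x = 2029; 282 is closer to y = 390.
So the nearest intersection is the upper-left power point.

(2029, 390)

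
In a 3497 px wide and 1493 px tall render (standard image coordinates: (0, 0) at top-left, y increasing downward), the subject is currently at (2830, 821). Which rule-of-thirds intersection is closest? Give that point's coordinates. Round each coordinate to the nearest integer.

(2331, 995)

Third lines: x ∈ {1166, 2331}, y ∈ {498, 995}.
2830 is closer to x = 2331; 821 is closer to y = 995.
So the nearest intersection is the lower-right power point.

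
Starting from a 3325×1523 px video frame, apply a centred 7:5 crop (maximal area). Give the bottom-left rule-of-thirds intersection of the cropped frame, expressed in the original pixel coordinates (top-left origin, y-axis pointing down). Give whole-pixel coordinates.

x = 1307 px, y = 1015 px

3325/1523 > 7/5, so the 7:5 crop keeps the full height 1523 and trims width to 1523 × 7/5 = 2132.20 px.
Left offset = (3325 − 2132.20)/2 = 596.40 px; top offset = 0.
Bottom-left is one-third across and two-thirds down within the crop:
x = 596.40 + 1 × 2132.20/3 ≈ 1307; y = 0.00 + 2 × 1523.00/3 ≈ 1015.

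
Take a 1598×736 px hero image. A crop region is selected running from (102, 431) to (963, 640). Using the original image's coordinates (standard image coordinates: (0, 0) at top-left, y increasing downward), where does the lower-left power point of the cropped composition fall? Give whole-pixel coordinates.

(389, 570)

Crop width = 963 − 102 = 861 px; one third is 287.00 px.
Crop height = 640 − 431 = 209 px; one third is 69.67 px.
The lower-left point is one-third across and two-thirds down within the crop:
x = 102 + 1 × 287.00 ≈ 389; y = 431 + 2 × 69.67 ≈ 570.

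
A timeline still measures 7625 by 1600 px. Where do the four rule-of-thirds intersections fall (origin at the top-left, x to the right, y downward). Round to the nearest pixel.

One third of 7625 is 2541.67; one third of 1600 is 533.33.
Vertical third lines at x = 2542 and x = 5083; horizontal third lines at y = 533 and y = 1067.

(2542, 533), (5083, 533), (2542, 1067), (5083, 1067)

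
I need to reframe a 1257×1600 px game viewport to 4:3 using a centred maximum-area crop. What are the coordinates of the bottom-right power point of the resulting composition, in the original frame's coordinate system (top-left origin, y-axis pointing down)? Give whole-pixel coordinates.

(838, 957)

1257/1600 < 4/3, so the 4:3 crop keeps the full width 1257 and trims height to 1257 × 3/4 = 942.75 px.
Top offset = (1600 − 942.75)/2 = 328.62 px; left offset = 0.
Bottom-right is two-thirds across and two-thirds down within the crop:
x = 0.00 + 2 × 1257.00/3 ≈ 838; y = 328.62 + 2 × 942.75/3 ≈ 957.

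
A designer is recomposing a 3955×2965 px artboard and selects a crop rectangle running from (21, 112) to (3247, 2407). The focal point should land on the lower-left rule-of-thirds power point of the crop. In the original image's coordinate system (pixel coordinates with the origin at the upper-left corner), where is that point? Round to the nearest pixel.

Crop width = 3247 − 21 = 3226 px; one third is 1075.33 px.
Crop height = 2407 − 112 = 2295 px; one third is 765.00 px.
The lower-left point is one-third across and two-thirds down within the crop:
x = 21 + 1 × 1075.33 ≈ 1096; y = 112 + 2 × 765.00 ≈ 1642.

x = 1096 px, y = 1642 px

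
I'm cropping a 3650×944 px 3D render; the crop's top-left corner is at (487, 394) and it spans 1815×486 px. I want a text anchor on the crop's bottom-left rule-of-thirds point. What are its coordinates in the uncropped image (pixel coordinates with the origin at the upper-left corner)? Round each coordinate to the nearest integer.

x = 1092 px, y = 718 px

One third of the crop width 1815 is 605.00 px.
One third of the crop height 486 is 162.00 px.
The bottom-left point is one-third across and two-thirds down within the crop:
x = 487 + 1 × 605.00 ≈ 1092; y = 394 + 2 × 162.00 ≈ 718.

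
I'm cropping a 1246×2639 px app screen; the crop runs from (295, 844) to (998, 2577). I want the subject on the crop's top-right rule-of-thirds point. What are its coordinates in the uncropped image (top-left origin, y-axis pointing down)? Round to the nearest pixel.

(764, 1422)

Crop width = 998 − 295 = 703 px; one third is 234.33 px.
Crop height = 2577 − 844 = 1733 px; one third is 577.67 px.
The top-right point is two-thirds across and one-third down within the crop:
x = 295 + 2 × 234.33 ≈ 764; y = 844 + 1 × 577.67 ≈ 1422.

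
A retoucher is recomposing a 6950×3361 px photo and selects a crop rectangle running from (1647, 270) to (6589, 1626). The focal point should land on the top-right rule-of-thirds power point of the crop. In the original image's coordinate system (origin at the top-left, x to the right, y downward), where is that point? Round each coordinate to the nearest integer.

(4942, 722)

Crop width = 6589 − 1647 = 4942 px; one third is 1647.33 px.
Crop height = 1626 − 270 = 1356 px; one third is 452.00 px.
The top-right point is two-thirds across and one-third down within the crop:
x = 1647 + 2 × 1647.33 ≈ 4942; y = 270 + 1 × 452.00 ≈ 722.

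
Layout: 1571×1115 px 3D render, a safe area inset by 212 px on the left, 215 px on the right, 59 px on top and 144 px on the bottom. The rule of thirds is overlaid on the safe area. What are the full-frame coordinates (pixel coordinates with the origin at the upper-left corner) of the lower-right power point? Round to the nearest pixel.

(975, 667)

Content width = 1571 − 212 − 215 = 1144 px; content height = 1115 − 59 − 144 = 912 px.
Lower-right is two-thirds across and two-thirds down within the safe area.
x = 212 + 2 × 1144/3 = 212 + 762.67 ≈ 975
y = 59 + 2 × 912/3 = 59 + 608.00 ≈ 667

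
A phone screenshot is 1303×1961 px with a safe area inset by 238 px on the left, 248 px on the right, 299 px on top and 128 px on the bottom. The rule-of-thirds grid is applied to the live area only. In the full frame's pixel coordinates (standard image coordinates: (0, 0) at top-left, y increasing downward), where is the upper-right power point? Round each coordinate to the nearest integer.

Content width = 1303 − 238 − 248 = 817 px; content height = 1961 − 299 − 128 = 1534 px.
Upper-right is two-thirds across and one-third down within the live area.
x = 238 + 2 × 817/3 = 238 + 544.67 ≈ 783
y = 299 + 1 × 1534/3 = 299 + 511.33 ≈ 810

(783, 810)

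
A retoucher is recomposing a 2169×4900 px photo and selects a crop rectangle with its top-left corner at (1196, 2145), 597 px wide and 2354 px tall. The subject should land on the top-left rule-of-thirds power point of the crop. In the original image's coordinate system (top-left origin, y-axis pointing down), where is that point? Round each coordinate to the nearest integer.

x = 1395 px, y = 2930 px

One third of the crop width 597 is 199.00 px.
One third of the crop height 2354 is 784.67 px.
The top-left point is one-third across and one-third down within the crop:
x = 1196 + 1 × 199.00 ≈ 1395; y = 2145 + 1 × 784.67 ≈ 2930.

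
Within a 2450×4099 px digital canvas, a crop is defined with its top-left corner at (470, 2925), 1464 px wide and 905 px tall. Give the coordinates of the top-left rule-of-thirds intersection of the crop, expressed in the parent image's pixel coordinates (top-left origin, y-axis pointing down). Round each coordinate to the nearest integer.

(958, 3227)

One third of the crop width 1464 is 488.00 px.
One third of the crop height 905 is 301.67 px.
The top-left point is one-third across and one-third down within the crop:
x = 470 + 1 × 488.00 ≈ 958; y = 2925 + 1 × 301.67 ≈ 3227.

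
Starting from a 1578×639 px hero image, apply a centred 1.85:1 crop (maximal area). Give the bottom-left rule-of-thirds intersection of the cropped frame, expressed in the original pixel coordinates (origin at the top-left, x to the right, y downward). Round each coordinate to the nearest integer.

1578/639 > 1.85/1, so the 1.85:1 crop keeps the full height 639 and trims width to 639 × 1.85/1 = 1182.15 px.
Left offset = (1578 − 1182.15)/2 = 197.92 px; top offset = 0.
Bottom-left is one-third across and two-thirds down within the crop:
x = 197.92 + 1 × 1182.15/3 ≈ 592; y = 0.00 + 2 × 639.00/3 ≈ 426.

x = 592 px, y = 426 px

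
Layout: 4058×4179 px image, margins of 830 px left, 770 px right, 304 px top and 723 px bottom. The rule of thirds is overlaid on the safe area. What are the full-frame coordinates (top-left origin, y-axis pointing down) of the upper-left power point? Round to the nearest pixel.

Content width = 4058 − 830 − 770 = 2458 px; content height = 4179 − 304 − 723 = 3152 px.
Upper-left is one-third across and one-third down within the safe area.
x = 830 + 1 × 2458/3 = 830 + 819.33 ≈ 1649
y = 304 + 1 × 3152/3 = 304 + 1050.67 ≈ 1355

x = 1649 px, y = 1355 px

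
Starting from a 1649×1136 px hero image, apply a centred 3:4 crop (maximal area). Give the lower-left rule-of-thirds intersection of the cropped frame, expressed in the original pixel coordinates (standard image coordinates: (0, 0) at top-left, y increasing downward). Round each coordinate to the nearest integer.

1649/1136 > 3/4, so the 3:4 crop keeps the full height 1136 and trims width to 1136 × 3/4 = 852.00 px.
Left offset = (1649 − 852.00)/2 = 398.50 px; top offset = 0.
Lower-left is one-third across and two-thirds down within the crop:
x = 398.50 + 1 × 852.00/3 ≈ 683; y = 0.00 + 2 × 1136.00/3 ≈ 757.

(683, 757)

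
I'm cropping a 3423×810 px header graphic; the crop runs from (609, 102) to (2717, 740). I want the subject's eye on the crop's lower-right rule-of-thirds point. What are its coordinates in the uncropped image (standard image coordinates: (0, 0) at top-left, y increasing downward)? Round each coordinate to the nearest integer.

Crop width = 2717 − 609 = 2108 px; one third is 702.67 px.
Crop height = 740 − 102 = 638 px; one third is 212.67 px.
The lower-right point is two-thirds across and two-thirds down within the crop:
x = 609 + 2 × 702.67 ≈ 2014; y = 102 + 2 × 212.67 ≈ 527.

x = 2014 px, y = 527 px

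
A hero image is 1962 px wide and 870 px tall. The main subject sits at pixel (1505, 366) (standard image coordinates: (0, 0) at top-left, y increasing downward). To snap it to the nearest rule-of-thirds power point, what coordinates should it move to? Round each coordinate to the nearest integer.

(1308, 290)

Third lines: x ∈ {654, 1308}, y ∈ {290, 580}.
1505 is closer to x = 1308; 366 is closer to y = 290.
So the nearest intersection is the upper-right power point.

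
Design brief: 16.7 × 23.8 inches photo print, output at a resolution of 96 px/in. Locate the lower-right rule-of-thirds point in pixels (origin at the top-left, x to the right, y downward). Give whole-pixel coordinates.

In pixels the canvas is 16.7 × 96 = 1603.2 wide and 23.8 × 96 = 2284.8 tall.
The lower-right point is two-thirds across and two-thirds down:
x = 2 × 1603.2/3 ≈ 1069; y = 2 × 2284.8/3 ≈ 1523.

(1069, 1523)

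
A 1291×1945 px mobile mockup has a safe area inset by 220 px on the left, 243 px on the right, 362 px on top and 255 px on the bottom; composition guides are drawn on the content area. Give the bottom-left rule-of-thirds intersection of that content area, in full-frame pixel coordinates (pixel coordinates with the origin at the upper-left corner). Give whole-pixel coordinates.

Content width = 1291 − 220 − 243 = 828 px; content height = 1945 − 362 − 255 = 1328 px.
Bottom-left is one-third across and two-thirds down within the content area.
x = 220 + 1 × 828/3 = 220 + 276.00 ≈ 496
y = 362 + 2 × 1328/3 = 362 + 885.33 ≈ 1247

x = 496 px, y = 1247 px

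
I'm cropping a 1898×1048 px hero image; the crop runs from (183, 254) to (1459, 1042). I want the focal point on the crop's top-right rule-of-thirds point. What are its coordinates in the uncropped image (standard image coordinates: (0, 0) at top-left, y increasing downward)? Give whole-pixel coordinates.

(1034, 517)

Crop width = 1459 − 183 = 1276 px; one third is 425.33 px.
Crop height = 1042 − 254 = 788 px; one third is 262.67 px.
The top-right point is two-thirds across and one-third down within the crop:
x = 183 + 2 × 425.33 ≈ 1034; y = 254 + 1 × 262.67 ≈ 517.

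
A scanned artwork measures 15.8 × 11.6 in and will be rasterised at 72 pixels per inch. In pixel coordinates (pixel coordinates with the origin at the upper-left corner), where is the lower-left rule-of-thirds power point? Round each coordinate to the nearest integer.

(379, 557)

In pixels the canvas is 15.8 × 72 = 1137.6 wide and 11.6 × 72 = 835.2 tall.
The lower-left point is one-third across and two-thirds down:
x = 1 × 1137.6/3 ≈ 379; y = 2 × 835.2/3 ≈ 557.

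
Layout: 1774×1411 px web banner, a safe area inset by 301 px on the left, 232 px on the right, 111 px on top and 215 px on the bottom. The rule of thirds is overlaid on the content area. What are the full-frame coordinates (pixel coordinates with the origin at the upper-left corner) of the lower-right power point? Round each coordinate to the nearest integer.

Content width = 1774 − 301 − 232 = 1241 px; content height = 1411 − 111 − 215 = 1085 px.
Lower-right is two-thirds across and two-thirds down within the content area.
x = 301 + 2 × 1241/3 = 301 + 827.33 ≈ 1128
y = 111 + 2 × 1085/3 = 111 + 723.33 ≈ 834

(1128, 834)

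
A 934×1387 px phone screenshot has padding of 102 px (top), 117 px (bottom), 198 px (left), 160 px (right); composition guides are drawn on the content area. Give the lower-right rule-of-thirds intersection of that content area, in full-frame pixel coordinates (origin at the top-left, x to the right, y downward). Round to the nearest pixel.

Content width = 934 − 198 − 160 = 576 px; content height = 1387 − 102 − 117 = 1168 px.
Lower-right is two-thirds across and two-thirds down within the content area.
x = 198 + 2 × 576/3 = 198 + 384.00 ≈ 582
y = 102 + 2 × 1168/3 = 102 + 778.67 ≈ 881

(582, 881)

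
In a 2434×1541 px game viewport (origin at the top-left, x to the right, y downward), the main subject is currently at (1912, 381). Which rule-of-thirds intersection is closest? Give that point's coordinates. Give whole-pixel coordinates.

(1623, 514)

Third lines: x ∈ {811, 1623}, y ∈ {514, 1027}.
1912 is closer to x = 1623; 381 is closer to y = 514.
So the nearest intersection is the upper-right power point.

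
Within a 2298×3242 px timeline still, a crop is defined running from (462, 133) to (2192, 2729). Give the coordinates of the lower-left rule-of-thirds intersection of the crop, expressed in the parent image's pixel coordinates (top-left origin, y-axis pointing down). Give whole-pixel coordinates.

Crop width = 2192 − 462 = 1730 px; one third is 576.67 px.
Crop height = 2729 − 133 = 2596 px; one third is 865.33 px.
The lower-left point is one-third across and two-thirds down within the crop:
x = 462 + 1 × 576.67 ≈ 1039; y = 133 + 2 × 865.33 ≈ 1864.

(1039, 1864)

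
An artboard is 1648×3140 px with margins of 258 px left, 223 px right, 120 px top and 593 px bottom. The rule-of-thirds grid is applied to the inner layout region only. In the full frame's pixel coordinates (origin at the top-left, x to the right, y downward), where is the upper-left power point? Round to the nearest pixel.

Content width = 1648 − 258 − 223 = 1167 px; content height = 3140 − 120 − 593 = 2427 px.
Upper-left is one-third across and one-third down within the inner layout region.
x = 258 + 1 × 1167/3 = 258 + 389.00 ≈ 647
y = 120 + 1 × 2427/3 = 120 + 809.00 ≈ 929

x = 647 px, y = 929 px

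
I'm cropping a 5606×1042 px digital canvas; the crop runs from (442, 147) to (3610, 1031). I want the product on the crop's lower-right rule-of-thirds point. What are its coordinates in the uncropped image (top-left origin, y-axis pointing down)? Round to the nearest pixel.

Crop width = 3610 − 442 = 3168 px; one third is 1056.00 px.
Crop height = 1031 − 147 = 884 px; one third is 294.67 px.
The lower-right point is two-thirds across and two-thirds down within the crop:
x = 442 + 2 × 1056.00 ≈ 2554; y = 147 + 2 × 294.67 ≈ 736.

x = 2554 px, y = 736 px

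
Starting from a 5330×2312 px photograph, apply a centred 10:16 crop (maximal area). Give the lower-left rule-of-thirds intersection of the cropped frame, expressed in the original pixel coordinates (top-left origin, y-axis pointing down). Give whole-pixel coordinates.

(2424, 1541)

5330/2312 > 10/16, so the 10:16 crop keeps the full height 2312 and trims width to 2312 × 10/16 = 1445.00 px.
Left offset = (5330 − 1445.00)/2 = 1942.50 px; top offset = 0.
Lower-left is one-third across and two-thirds down within the crop:
x = 1942.50 + 1 × 1445.00/3 ≈ 2424; y = 0.00 + 2 × 2312.00/3 ≈ 1541.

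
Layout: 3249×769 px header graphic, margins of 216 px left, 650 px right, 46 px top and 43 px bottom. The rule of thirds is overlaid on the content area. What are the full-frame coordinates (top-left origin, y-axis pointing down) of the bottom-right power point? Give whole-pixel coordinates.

(1805, 499)

Content width = 3249 − 216 − 650 = 2383 px; content height = 769 − 46 − 43 = 680 px.
Bottom-right is two-thirds across and two-thirds down within the content area.
x = 216 + 2 × 2383/3 = 216 + 1588.67 ≈ 1805
y = 46 + 2 × 680/3 = 46 + 453.33 ≈ 499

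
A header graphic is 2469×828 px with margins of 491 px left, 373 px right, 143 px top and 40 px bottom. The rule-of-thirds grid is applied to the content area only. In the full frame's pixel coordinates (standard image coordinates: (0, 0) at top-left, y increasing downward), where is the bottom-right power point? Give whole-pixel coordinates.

Content width = 2469 − 491 − 373 = 1605 px; content height = 828 − 143 − 40 = 645 px.
Bottom-right is two-thirds across and two-thirds down within the content area.
x = 491 + 2 × 1605/3 = 491 + 1070.00 ≈ 1561
y = 143 + 2 × 645/3 = 143 + 430.00 ≈ 573

(1561, 573)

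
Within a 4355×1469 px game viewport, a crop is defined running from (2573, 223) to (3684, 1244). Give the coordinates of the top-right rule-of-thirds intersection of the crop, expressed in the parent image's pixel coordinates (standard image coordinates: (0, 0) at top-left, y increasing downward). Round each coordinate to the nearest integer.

(3314, 563)

Crop width = 3684 − 2573 = 1111 px; one third is 370.33 px.
Crop height = 1244 − 223 = 1021 px; one third is 340.33 px.
The top-right point is two-thirds across and one-third down within the crop:
x = 2573 + 2 × 370.33 ≈ 3314; y = 223 + 1 × 340.33 ≈ 563.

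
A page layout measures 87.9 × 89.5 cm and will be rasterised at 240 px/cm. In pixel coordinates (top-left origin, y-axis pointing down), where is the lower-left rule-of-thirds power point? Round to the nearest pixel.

In pixels the canvas is 87.9 × 240 = 21096 wide and 89.5 × 240 = 21480 tall.
The lower-left point is one-third across and two-thirds down:
x = 1 × 21096/3 ≈ 7032; y = 2 × 21480/3 ≈ 14320.

(7032, 14320)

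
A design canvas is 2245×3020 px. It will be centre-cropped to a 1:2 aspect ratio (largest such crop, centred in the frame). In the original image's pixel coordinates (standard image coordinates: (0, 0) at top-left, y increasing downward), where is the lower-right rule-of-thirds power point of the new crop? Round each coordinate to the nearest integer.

(1374, 2013)

2245/3020 > 1/2, so the 1:2 crop keeps the full height 3020 and trims width to 3020 × 1/2 = 1510.00 px.
Left offset = (2245 − 1510.00)/2 = 367.50 px; top offset = 0.
Lower-right is two-thirds across and two-thirds down within the crop:
x = 367.50 + 2 × 1510.00/3 ≈ 1374; y = 0.00 + 2 × 3020.00/3 ≈ 2013.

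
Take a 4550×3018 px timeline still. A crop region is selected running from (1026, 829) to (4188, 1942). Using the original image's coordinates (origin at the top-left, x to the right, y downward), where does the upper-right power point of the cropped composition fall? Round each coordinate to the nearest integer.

Crop width = 4188 − 1026 = 3162 px; one third is 1054.00 px.
Crop height = 1942 − 829 = 1113 px; one third is 371.00 px.
The upper-right point is two-thirds across and one-third down within the crop:
x = 1026 + 2 × 1054.00 ≈ 3134; y = 829 + 1 × 371.00 ≈ 1200.

x = 3134 px, y = 1200 px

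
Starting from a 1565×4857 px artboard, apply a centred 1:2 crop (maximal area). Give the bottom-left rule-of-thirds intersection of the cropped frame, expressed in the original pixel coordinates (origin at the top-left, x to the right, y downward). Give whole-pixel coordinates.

(522, 2950)

1565/4857 < 1/2, so the 1:2 crop keeps the full width 1565 and trims height to 1565 × 2/1 = 3130.00 px.
Top offset = (4857 − 3130.00)/2 = 863.50 px; left offset = 0.
Bottom-left is one-third across and two-thirds down within the crop:
x = 0.00 + 1 × 1565.00/3 ≈ 522; y = 863.50 + 2 × 3130.00/3 ≈ 2950.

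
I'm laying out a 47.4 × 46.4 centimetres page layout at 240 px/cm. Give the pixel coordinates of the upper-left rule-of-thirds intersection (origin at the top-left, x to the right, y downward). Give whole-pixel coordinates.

In pixels the canvas is 47.4 × 240 = 11376 wide and 46.4 × 240 = 11136 tall.
The upper-left point is one-third across and one-third down:
x = 1 × 11376/3 ≈ 3792; y = 1 × 11136/3 ≈ 3712.

x = 3792 px, y = 3712 px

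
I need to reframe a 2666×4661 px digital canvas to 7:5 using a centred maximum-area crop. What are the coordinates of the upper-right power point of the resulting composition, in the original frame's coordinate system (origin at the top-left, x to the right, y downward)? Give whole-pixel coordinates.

2666/4661 < 7/5, so the 7:5 crop keeps the full width 2666 and trims height to 2666 × 5/7 = 1904.29 px.
Top offset = (4661 − 1904.29)/2 = 1378.36 px; left offset = 0.
Upper-right is two-thirds across and one-third down within the crop:
x = 0.00 + 2 × 2666.00/3 ≈ 1777; y = 1378.36 + 1 × 1904.29/3 ≈ 2013.

(1777, 2013)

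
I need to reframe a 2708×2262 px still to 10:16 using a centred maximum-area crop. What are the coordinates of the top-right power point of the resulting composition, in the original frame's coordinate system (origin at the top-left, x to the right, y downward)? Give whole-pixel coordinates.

2708/2262 > 10/16, so the 10:16 crop keeps the full height 2262 and trims width to 2262 × 10/16 = 1413.75 px.
Left offset = (2708 − 1413.75)/2 = 647.12 px; top offset = 0.
Top-right is two-thirds across and one-third down within the crop:
x = 647.12 + 2 × 1413.75/3 ≈ 1590; y = 0.00 + 1 × 2262.00/3 ≈ 754.

(1590, 754)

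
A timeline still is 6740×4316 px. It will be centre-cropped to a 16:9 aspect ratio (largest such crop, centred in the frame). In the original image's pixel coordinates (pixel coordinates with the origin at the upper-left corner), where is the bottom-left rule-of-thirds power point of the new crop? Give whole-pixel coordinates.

(2247, 2790)

6740/4316 < 16/9, so the 16:9 crop keeps the full width 6740 and trims height to 6740 × 9/16 = 3791.25 px.
Top offset = (4316 − 3791.25)/2 = 262.38 px; left offset = 0.
Bottom-left is one-third across and two-thirds down within the crop:
x = 0.00 + 1 × 6740.00/3 ≈ 2247; y = 262.38 + 2 × 3791.25/3 ≈ 2790.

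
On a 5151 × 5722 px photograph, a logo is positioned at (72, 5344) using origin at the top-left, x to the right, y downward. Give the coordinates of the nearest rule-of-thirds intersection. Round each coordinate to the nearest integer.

x = 1717 px, y = 3815 px

Third lines: x ∈ {1717, 3434}, y ∈ {1907, 3815}.
72 is closer to x = 1717; 5344 is closer to y = 3815.
So the nearest intersection is the lower-left power point.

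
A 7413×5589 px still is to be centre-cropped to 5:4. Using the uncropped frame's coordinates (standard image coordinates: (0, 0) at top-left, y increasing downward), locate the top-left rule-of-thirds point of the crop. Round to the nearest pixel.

7413/5589 > 5/4, so the 5:4 crop keeps the full height 5589 and trims width to 5589 × 5/4 = 6986.25 px.
Left offset = (7413 − 6986.25)/2 = 213.38 px; top offset = 0.
Top-left is one-third across and one-third down within the crop:
x = 213.38 + 1 × 6986.25/3 ≈ 2542; y = 0.00 + 1 × 5589.00/3 ≈ 1863.

x = 2542 px, y = 1863 px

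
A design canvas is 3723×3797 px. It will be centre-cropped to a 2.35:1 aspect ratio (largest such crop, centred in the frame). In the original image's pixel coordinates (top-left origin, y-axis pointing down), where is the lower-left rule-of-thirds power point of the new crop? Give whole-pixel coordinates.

x = 1241 px, y = 2163 px

3723/3797 < 2.35/1, so the 2.35:1 crop keeps the full width 3723 and trims height to 3723 × 1/2.35 = 1584.26 px.
Top offset = (3797 − 1584.26)/2 = 1106.37 px; left offset = 0.
Lower-left is one-third across and two-thirds down within the crop:
x = 0.00 + 1 × 3723.00/3 ≈ 1241; y = 1106.37 + 2 × 1584.26/3 ≈ 2163.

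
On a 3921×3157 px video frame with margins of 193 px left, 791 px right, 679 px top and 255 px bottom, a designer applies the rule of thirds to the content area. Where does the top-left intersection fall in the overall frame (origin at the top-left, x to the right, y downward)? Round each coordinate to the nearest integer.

x = 1172 px, y = 1420 px

Content width = 3921 − 193 − 791 = 2937 px; content height = 3157 − 679 − 255 = 2223 px.
Top-left is one-third across and one-third down within the content area.
x = 193 + 1 × 2937/3 = 193 + 979.00 ≈ 1172
y = 679 + 1 × 2223/3 = 679 + 741.00 ≈ 1420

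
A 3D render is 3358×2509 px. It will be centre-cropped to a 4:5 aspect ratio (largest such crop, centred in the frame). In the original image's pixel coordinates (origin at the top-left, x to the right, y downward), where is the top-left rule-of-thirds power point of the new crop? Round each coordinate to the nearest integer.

3358/2509 > 4/5, so the 4:5 crop keeps the full height 2509 and trims width to 2509 × 4/5 = 2007.20 px.
Left offset = (3358 − 2007.20)/2 = 675.40 px; top offset = 0.
Top-left is one-third across and one-third down within the crop:
x = 675.40 + 1 × 2007.20/3 ≈ 1344; y = 0.00 + 1 × 2509.00/3 ≈ 836.

(1344, 836)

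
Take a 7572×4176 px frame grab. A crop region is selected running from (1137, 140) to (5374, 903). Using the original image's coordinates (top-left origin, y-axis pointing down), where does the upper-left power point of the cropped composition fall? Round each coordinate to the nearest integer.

Crop width = 5374 − 1137 = 4237 px; one third is 1412.33 px.
Crop height = 903 − 140 = 763 px; one third is 254.33 px.
The upper-left point is one-third across and one-third down within the crop:
x = 1137 + 1 × 1412.33 ≈ 2549; y = 140 + 1 × 254.33 ≈ 394.

x = 2549 px, y = 394 px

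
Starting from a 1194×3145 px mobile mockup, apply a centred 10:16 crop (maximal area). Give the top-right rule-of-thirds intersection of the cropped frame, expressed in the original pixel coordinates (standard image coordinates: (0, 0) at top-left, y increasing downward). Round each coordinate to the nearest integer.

x = 796 px, y = 1254 px

1194/3145 < 10/16, so the 10:16 crop keeps the full width 1194 and trims height to 1194 × 16/10 = 1910.40 px.
Top offset = (3145 − 1910.40)/2 = 617.30 px; left offset = 0.
Top-right is two-thirds across and one-third down within the crop:
x = 0.00 + 2 × 1194.00/3 ≈ 796; y = 617.30 + 1 × 1910.40/3 ≈ 1254.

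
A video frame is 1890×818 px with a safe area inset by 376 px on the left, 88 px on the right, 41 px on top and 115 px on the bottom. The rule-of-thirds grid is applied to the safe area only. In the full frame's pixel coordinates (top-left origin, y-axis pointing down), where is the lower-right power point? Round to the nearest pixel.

Content width = 1890 − 376 − 88 = 1426 px; content height = 818 − 41 − 115 = 662 px.
Lower-right is two-thirds across and two-thirds down within the safe area.
x = 376 + 2 × 1426/3 = 376 + 950.67 ≈ 1327
y = 41 + 2 × 662/3 = 41 + 441.33 ≈ 482

(1327, 482)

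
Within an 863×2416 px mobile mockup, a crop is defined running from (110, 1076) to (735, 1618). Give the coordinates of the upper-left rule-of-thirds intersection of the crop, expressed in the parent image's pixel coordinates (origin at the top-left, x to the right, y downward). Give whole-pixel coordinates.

Crop width = 735 − 110 = 625 px; one third is 208.33 px.
Crop height = 1618 − 1076 = 542 px; one third is 180.67 px.
The upper-left point is one-third across and one-third down within the crop:
x = 110 + 1 × 208.33 ≈ 318; y = 1076 + 1 × 180.67 ≈ 1257.

x = 318 px, y = 1257 px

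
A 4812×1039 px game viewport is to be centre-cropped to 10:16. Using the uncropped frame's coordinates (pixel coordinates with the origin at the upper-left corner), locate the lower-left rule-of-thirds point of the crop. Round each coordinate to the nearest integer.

(2298, 693)

4812/1039 > 10/16, so the 10:16 crop keeps the full height 1039 and trims width to 1039 × 10/16 = 649.38 px.
Left offset = (4812 − 649.38)/2 = 2081.31 px; top offset = 0.
Lower-left is one-third across and two-thirds down within the crop:
x = 2081.31 + 1 × 649.38/3 ≈ 2298; y = 0.00 + 2 × 1039.00/3 ≈ 693.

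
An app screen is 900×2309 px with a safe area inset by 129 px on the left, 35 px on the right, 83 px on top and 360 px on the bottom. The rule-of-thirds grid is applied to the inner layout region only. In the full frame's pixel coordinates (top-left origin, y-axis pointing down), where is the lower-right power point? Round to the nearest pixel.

Content width = 900 − 129 − 35 = 736 px; content height = 2309 − 83 − 360 = 1866 px.
Lower-right is two-thirds across and two-thirds down within the inner layout region.
x = 129 + 2 × 736/3 = 129 + 490.67 ≈ 620
y = 83 + 2 × 1866/3 = 83 + 1244.00 ≈ 1327

x = 620 px, y = 1327 px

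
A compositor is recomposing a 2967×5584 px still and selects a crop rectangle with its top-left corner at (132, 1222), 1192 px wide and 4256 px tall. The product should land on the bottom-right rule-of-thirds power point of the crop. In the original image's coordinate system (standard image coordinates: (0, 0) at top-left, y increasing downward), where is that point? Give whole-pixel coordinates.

x = 927 px, y = 4059 px

One third of the crop width 1192 is 397.33 px.
One third of the crop height 4256 is 1418.67 px.
The bottom-right point is two-thirds across and two-thirds down within the crop:
x = 132 + 2 × 397.33 ≈ 927; y = 1222 + 2 × 1418.67 ≈ 4059.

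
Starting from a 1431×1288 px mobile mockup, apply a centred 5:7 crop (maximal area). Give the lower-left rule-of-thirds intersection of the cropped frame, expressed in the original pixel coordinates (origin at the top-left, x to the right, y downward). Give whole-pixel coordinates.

(562, 859)

1431/1288 > 5/7, so the 5:7 crop keeps the full height 1288 and trims width to 1288 × 5/7 = 920.00 px.
Left offset = (1431 − 920.00)/2 = 255.50 px; top offset = 0.
Lower-left is one-third across and two-thirds down within the crop:
x = 255.50 + 1 × 920.00/3 ≈ 562; y = 0.00 + 2 × 1288.00/3 ≈ 859.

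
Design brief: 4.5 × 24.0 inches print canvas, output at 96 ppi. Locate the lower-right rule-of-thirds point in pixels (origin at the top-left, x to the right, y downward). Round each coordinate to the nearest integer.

In pixels the canvas is 4.5 × 96 = 432 wide and 24.0 × 96 = 2304 tall.
The lower-right point is two-thirds across and two-thirds down:
x = 2 × 432/3 ≈ 288; y = 2 × 2304/3 ≈ 1536.

x = 288 px, y = 1536 px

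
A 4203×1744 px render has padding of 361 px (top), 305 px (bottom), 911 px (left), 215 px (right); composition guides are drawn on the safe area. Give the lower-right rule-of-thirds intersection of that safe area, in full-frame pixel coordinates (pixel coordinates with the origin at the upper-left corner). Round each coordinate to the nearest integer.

Content width = 4203 − 911 − 215 = 3077 px; content height = 1744 − 361 − 305 = 1078 px.
Lower-right is two-thirds across and two-thirds down within the safe area.
x = 911 + 2 × 3077/3 = 911 + 2051.33 ≈ 2962
y = 361 + 2 × 1078/3 = 361 + 718.67 ≈ 1080

x = 2962 px, y = 1080 px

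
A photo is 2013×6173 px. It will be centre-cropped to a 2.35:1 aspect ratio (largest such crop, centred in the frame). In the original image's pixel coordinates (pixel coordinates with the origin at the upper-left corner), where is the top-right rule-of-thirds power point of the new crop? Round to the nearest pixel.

2013/6173 < 2.35/1, so the 2.35:1 crop keeps the full width 2013 and trims height to 2013 × 1/2.35 = 856.60 px.
Top offset = (6173 − 856.60)/2 = 2658.20 px; left offset = 0.
Top-right is two-thirds across and one-third down within the crop:
x = 0.00 + 2 × 2013.00/3 ≈ 1342; y = 2658.20 + 1 × 856.60/3 ≈ 2944.

(1342, 2944)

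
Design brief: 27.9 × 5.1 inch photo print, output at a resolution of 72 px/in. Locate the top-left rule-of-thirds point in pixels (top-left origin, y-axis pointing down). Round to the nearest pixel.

(670, 122)

In pixels the canvas is 27.9 × 72 = 2008.8 wide and 5.1 × 72 = 367.2 tall.
The top-left point is one-third across and one-third down:
x = 1 × 2008.8/3 ≈ 670; y = 1 × 367.2/3 ≈ 122.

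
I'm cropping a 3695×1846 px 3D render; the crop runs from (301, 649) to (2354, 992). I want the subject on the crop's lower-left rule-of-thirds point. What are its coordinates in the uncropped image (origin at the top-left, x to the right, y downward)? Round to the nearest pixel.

(985, 878)

Crop width = 2354 − 301 = 2053 px; one third is 684.33 px.
Crop height = 992 − 649 = 343 px; one third is 114.33 px.
The lower-left point is one-third across and two-thirds down within the crop:
x = 301 + 1 × 684.33 ≈ 985; y = 649 + 2 × 114.33 ≈ 878.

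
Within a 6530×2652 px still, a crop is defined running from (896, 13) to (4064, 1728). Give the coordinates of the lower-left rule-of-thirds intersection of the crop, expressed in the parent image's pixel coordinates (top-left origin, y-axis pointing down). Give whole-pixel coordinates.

x = 1952 px, y = 1156 px

Crop width = 4064 − 896 = 3168 px; one third is 1056.00 px.
Crop height = 1728 − 13 = 1715 px; one third is 571.67 px.
The lower-left point is one-third across and two-thirds down within the crop:
x = 896 + 1 × 1056.00 ≈ 1952; y = 13 + 2 × 571.67 ≈ 1156.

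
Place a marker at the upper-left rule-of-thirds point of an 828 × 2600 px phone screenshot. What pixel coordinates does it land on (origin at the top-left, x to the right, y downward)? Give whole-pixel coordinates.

x = 276 px, y = 867 px

The upper-left point sits one-third of the way across and one-third of the way down.
x = 1 × 828/3 ≈ 276; y = 1 × 2600/3 ≈ 867.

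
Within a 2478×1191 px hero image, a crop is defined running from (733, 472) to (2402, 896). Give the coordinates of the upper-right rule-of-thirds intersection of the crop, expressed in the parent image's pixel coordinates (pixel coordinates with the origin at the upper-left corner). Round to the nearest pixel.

x = 1846 px, y = 613 px

Crop width = 2402 − 733 = 1669 px; one third is 556.33 px.
Crop height = 896 − 472 = 424 px; one third is 141.33 px.
The upper-right point is two-thirds across and one-third down within the crop:
x = 733 + 2 × 556.33 ≈ 1846; y = 472 + 1 × 141.33 ≈ 613.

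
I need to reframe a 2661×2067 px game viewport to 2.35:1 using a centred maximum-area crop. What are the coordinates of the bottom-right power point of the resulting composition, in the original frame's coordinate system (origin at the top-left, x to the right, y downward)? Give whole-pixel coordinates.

2661/2067 < 2.35/1, so the 2.35:1 crop keeps the full width 2661 and trims height to 2661 × 1/2.35 = 1132.34 px.
Top offset = (2067 − 1132.34)/2 = 467.33 px; left offset = 0.
Bottom-right is two-thirds across and two-thirds down within the crop:
x = 0.00 + 2 × 2661.00/3 ≈ 1774; y = 467.33 + 2 × 1132.34/3 ≈ 1222.

(1774, 1222)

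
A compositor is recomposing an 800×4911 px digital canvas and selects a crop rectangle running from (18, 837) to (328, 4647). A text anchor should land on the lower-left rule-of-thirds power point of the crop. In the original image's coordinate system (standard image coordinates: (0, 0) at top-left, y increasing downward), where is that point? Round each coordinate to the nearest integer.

Crop width = 328 − 18 = 310 px; one third is 103.33 px.
Crop height = 4647 − 837 = 3810 px; one third is 1270.00 px.
The lower-left point is one-third across and two-thirds down within the crop:
x = 18 + 1 × 103.33 ≈ 121; y = 837 + 2 × 1270.00 ≈ 3377.

x = 121 px, y = 3377 px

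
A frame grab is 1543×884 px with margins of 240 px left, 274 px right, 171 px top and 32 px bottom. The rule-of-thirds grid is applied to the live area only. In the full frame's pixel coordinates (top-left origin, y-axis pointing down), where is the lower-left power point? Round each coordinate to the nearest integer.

x = 583 px, y = 625 px

Content width = 1543 − 240 − 274 = 1029 px; content height = 884 − 171 − 32 = 681 px.
Lower-left is one-third across and two-thirds down within the live area.
x = 240 + 1 × 1029/3 = 240 + 343.00 ≈ 583
y = 171 + 2 × 681/3 = 171 + 454.00 ≈ 625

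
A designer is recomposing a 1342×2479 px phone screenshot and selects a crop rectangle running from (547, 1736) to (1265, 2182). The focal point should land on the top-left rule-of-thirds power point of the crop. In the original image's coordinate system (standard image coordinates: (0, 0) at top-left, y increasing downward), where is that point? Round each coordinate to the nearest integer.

(786, 1885)

Crop width = 1265 − 547 = 718 px; one third is 239.33 px.
Crop height = 2182 − 1736 = 446 px; one third is 148.67 px.
The top-left point is one-third across and one-third down within the crop:
x = 547 + 1 × 239.33 ≈ 786; y = 1736 + 1 × 148.67 ≈ 1885.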